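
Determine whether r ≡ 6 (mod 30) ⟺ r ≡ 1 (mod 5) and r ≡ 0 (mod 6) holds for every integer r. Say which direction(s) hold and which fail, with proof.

Both directions hold.

(⇒) Suppose r ≡ 6 (mod 30); write r = 30j + 6. Since 5 ∣ 30, reducing mod 5 gives r ≡ 6 ≡ 1 (mod 5); since 6 ∣ 30, reducing mod 6 gives r ≡ 6 ≡ 0 (mod 6).

(⇐) Conversely, if r ≡ 1 (mod 5) and r ≡ 0 (mod 6), then by the Chinese remainder theorem r ≡ 6 (mod 30). This is exactly r ≡ 6 (mod 30).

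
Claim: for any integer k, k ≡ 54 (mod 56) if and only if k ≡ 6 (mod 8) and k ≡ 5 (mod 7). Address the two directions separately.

The biconditional holds.

(⇒) Suppose k ≡ 54 (mod 56); write k = 56j + 54. Since 8 ∣ 56, reducing mod 8 gives k ≡ 54 ≡ 6 (mod 8); since 7 ∣ 56, reducing mod 7 gives k ≡ 54 ≡ 5 (mod 7).

(⇐) Conversely, if k ≡ 6 (mod 8) and k ≡ 5 (mod 7), then by the Chinese remainder theorem k ≡ 54 (mod 56). This is exactly k ≡ 54 (mod 56).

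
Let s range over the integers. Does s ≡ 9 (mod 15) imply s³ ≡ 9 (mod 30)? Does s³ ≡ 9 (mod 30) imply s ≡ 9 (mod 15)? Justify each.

(⟸) The residues r modulo 30 with r³ ≡ 9 (mod 30) are exactly {9}, and each is ≡ 9 (mod 15).

(⟹) This fails: take s = 24. Then 24 ≡ 9 (mod 15), but 24³ = 13824 ≡ 24 (mod 30), not 9.

Not equivalent: only (⇐) holds.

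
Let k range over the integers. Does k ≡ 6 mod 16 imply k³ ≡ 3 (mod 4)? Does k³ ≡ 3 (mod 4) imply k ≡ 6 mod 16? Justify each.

Neither implication holds.

(⟹) This fails: take k = 6. Then 6 ≡ 6 (mod 16), but 6³ = 216 ≡ 0 (mod 4), not 3.

(⟸) This fails: take k = 3. Then 3³ = 27 ≡ 3 (mod 4), yet 3 ≡ 3 (mod 16), not 6.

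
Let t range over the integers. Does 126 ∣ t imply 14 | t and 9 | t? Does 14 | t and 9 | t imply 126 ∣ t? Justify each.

(⇐) Suppose 14 ∣ t and 9 ∣ t. Any common multiple of 14 and 9 is a multiple of their lcm; here gcd(14, 9) = 1, so lcm(14, 9) = 14·9 = 126, so 126 ∣ t.

(⇒) If 126 ∣ t, write t = 126q. Since 126 = 9·14, t = 14·(9q), so 14 ∣ t; and since 126 = 14·9, t = 9·(14q), so 9 ∣ t.

Both directions hold; the statement is true.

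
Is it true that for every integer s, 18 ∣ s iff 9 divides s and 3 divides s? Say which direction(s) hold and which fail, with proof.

Only the forward direction holds.

(⟹) If 18 ∣ s, write s = 18q. Since 18 = 2·9, s = 9·(2q), so 9 ∣ s; and since 18 = 6·3, s = 3·(6q), so 3 ∣ s.

(⟸) This fails: take s = 9. Both 9 ∣ 9 and 3 ∣ 9, yet 9 is not a multiple of 18 (since 9 = 0·18 + 9), so 18 ∤ 9.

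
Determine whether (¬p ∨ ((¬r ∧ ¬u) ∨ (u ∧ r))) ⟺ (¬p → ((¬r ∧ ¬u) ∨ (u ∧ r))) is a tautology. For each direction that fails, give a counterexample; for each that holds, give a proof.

Forward direction. This fails. Under r = T, p = F, u = F, the left side is true but the right side is false.

Converse. This fails. Under r = T, p = T, u = F, the left side is false but the right side is true.

(⇒) fails and (⇐) fails.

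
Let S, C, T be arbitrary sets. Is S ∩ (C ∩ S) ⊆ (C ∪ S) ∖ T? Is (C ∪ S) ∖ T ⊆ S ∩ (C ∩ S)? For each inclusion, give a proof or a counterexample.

Both inclusions fail.

Forward inclusion. This inclusion fails. Take S = {1}, C = {1}, T = {1}; then 1 ∈ S ∩ (C ∩ S) but 1 ∉ (C ∪ S) ∖ T.

Reverse inclusion. This inclusion fails. Take S = {1}, C = ∅, T = ∅; then 1 ∈ (C ∪ S) ∖ T but 1 ∉ S ∩ (C ∩ S).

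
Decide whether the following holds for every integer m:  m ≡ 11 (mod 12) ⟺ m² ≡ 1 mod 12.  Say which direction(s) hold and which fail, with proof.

(⟹) Suppose m ≡ 11 (mod 12). Write m = 12j + 11. Then (12j + 11)² = 144j² + 264j + 121 = 12(12j² + 22j + 10) + 1, so m² ≡ 1 (mod 12).

(⟸) This fails: take m = 1. Then 1² = 1 ≡ 1 (mod 12), yet 1 ≡ 1 (mod 12), not 11.

Only the forward implication holds.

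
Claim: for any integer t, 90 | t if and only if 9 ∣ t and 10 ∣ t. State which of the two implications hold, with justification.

(⟹) If 90 ∣ t, write t = 90q. Since 90 = 10·9, t = 9·(10q), so 9 ∣ t; and since 90 = 9·10, t = 10·(9q), so 10 ∣ t.

(⟸) Suppose 9 ∣ t and 10 ∣ t. Any common multiple of 9 and 10 is a multiple of their lcm; here gcd(9, 10) = 1, so lcm(9, 10) = 9·10 = 90, so 90 ∣ t.

The biconditional holds.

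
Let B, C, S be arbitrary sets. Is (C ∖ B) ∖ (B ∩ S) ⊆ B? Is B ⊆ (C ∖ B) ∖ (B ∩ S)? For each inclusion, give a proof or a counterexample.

(⊆) fails and (⊇) fails.

Forward inclusion. This inclusion fails. Take B = ∅, C = {1}, S = ∅; then 1 ∈ (C ∖ B) ∖ (B ∩ S) but 1 ∉ B.

Reverse inclusion. This inclusion fails. Take B = {1}, C = ∅, S = ∅; then 1 ∈ B but 1 ∉ (C ∖ B) ∖ (B ∩ S).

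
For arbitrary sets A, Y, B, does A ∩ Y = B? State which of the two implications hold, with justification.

(⟹) This inclusion fails. Take A = {1}, Y = {1}, B = ∅; then 1 ∈ A ∩ Y but 1 ∉ B.

(⟸) This inclusion fails. Take A = ∅, Y = ∅, B = {1}; then 1 ∈ B but 1 ∉ A ∩ Y.

Neither inclusion holds.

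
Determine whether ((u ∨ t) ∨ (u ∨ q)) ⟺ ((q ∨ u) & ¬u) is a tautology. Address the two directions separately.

(→) This fails. Under u = T, t = F, q = F, the left side is true but the right side is false.

(←) Assume the antecedent. If u is true, the antecedent cannot hold. If u is false, the antecedent forces (u = F, t = F, q = T) or (u = F, t = T, q = T), and (u ∨ t) ∨ (u ∨ q) holds there. Either way (u ∨ t) ∨ (u ∨ q) holds.

(⇒) fails; (⇐) holds.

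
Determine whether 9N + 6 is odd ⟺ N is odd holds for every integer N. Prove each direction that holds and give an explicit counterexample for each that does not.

(⟹) Suppose 9N + 6 is odd. Since 9 is odd, 9N and N have the same parity, so 9N + 6 ≡ N + 6 (mod 2). As 6 is even, 9N + 6 is odd exactly when N is odd. Thus N is odd.

(⟸) Conversely, suppose N is odd; write N = 2j + 1. Then 9N + 6 = 9·(2j + 1) + 6 = 2·9j + 15, which is odd.

Both implications hold.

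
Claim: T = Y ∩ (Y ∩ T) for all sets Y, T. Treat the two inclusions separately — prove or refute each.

The sets are not equal: only the reverse inclusion holds.

Forward inclusion. This inclusion fails. Take Y = ∅, T = {1}; then 1 ∈ T but 1 ∉ Y ∩ (Y ∩ T).

Reverse inclusion. Let x ∈ Y ∩ (Y ∩ T). Then x ∈ Y ∩ T, from which x ∈ T.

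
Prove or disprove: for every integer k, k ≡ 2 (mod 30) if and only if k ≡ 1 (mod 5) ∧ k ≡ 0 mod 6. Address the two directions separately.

(⇒) fails and (⇐) fails.

[⇒] This fails: k = 2 gives 2 ≡ 2 (mod 30) but 2 ≡ 2 (mod 5), so the conjunction on the right does not hold.

[⇐] This fails: k = 6 satisfies both congruences on the right (6 ≡ 1 mod 5 and 6 ≡ 0 mod 6) yet 6 ≡ 6 (mod 30), not 2.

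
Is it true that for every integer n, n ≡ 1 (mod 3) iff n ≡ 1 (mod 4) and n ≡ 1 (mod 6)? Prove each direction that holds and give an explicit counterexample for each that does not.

(⇒) This fails: n = 10 gives 10 ≡ 1 (mod 3) but 10 ≡ 2 (mod 4), so the conjunction on the right does not hold.

(⇐) Conversely, if n ≡ 1 (mod 4) and n ≡ 1 (mod 6), then by the Chinese remainder theorem n ≡ 1 (mod 12). Since 1 ≡ 1 (mod 3) and 3 ∣ 12, we get n ≡ 1 (mod 3).

(⇒) fails; (⇐) holds.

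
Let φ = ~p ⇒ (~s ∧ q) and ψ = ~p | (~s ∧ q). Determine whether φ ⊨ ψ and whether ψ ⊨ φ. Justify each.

(⟹) This fails. Under q = F, p = T, s = F, the left side is true but the right side is false.

(⟸) This fails. Under q = F, p = F, s = F, the left side is false but the right side is true.

Both directions fail.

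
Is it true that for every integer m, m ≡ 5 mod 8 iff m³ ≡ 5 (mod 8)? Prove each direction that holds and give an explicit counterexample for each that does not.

Both directions hold; the statement is true.

(→) Suppose m ≡ 5 mod 8. Write m = 8j + 5. Then (8j + 5)³ = 512j³ + 960j² + 600j + 125 = 8(64j³ + 120j² + 75j + 15) + 5, so m³ ≡ 5 (mod 8).

(←) Conversely, suppose m³ ≡ 5 (mod 8). The only residue r in {0, …, 7} with r³ ≡ 5 (mod 8) is r = 5, so m ≡ 5 (mod 8).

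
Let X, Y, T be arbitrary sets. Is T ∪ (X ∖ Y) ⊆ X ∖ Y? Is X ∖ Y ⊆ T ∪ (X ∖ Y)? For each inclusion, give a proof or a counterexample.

Only the reverse inclusion holds.

Reverse inclusion. Let x ∈ X ∖ Y. Then either x ∈ X and x ∉ Y, T; or x ∈ X ∩ T and x ∉ Y. In each case x ∈ T ∪ (X ∖ Y), so X ∖ Y ⊆ T ∪ (X ∖ Y).

Forward inclusion. This inclusion fails. Take X = ∅, Y = ∅, T = {1}; then 1 ∈ T ∪ (X ∖ Y) but 1 ∉ X ∖ Y.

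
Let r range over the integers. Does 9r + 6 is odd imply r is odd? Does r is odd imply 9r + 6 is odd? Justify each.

(⟹) Suppose 9r + 6 is odd. Since 9 is odd, 9r and r have the same parity, so 9r + 6 ≡ r + 6 (mod 2). As 6 is even, 9r + 6 is odd exactly when r is odd. Thus r is odd.

(⟸) Conversely, suppose r is odd; write r = 2j + 1. Then 9r + 6 = 9·(2j + 1) + 6 = 2·9j + 15, which is odd.

Both implications hold.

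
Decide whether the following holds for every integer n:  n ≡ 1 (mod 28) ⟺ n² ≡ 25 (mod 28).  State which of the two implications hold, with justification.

(⟹) This fails: take n = 1. Then 1 ≡ 1 (mod 28), but 1² = 1 ≡ 1 (mod 28), not 25.

(⟸) This fails: take n = 5. Then 5² = 25 ≡ 25 (mod 28), yet 5 ≡ 5 (mod 28), not 1.

Neither direction holds.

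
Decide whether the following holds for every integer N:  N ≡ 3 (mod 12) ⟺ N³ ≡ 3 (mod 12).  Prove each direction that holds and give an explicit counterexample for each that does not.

(⟹) Suppose N ≡ 3 (mod 12). Write N = 12j + 3. Then (12j + 3)³ = 1728j³ + 1296j² + 324j + 27 = 12(144j³ + 108j² + 27j + 2) + 3, so N³ ≡ 3 (mod 12).

(⟸) Conversely, suppose N³ ≡ 3 (mod 12). The only residue r in {0, …, 11} with r³ ≡ 3 (mod 12) is r = 3, so N ≡ 3 (mod 12).

The biconditional holds.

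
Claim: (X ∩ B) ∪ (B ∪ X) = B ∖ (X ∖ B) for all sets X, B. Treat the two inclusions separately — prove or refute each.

The sets are not equal: only the reverse inclusion holds.

(⊆) This inclusion fails. Take X = {1}, B = ∅; then 1 ∈ (X ∩ B) ∪ (B ∪ X) but 1 ∉ B ∖ (X ∖ B).

(⊇) Let x ∈ B ∖ (X ∖ B). Then either x ∈ B and x ∉ X; or x ∈ X ∩ B. In each case x ∈ (X ∩ B) ∪ (B ∪ X), so B ∖ (X ∖ B) ⊆ (X ∩ B) ∪ (B ∪ X).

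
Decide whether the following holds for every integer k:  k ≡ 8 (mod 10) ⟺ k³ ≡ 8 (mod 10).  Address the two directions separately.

(⇒) fails and (⇐) fails.

(⇒) This fails: take k = 8. Then 8 ≡ 8 (mod 10), but 8³ = 512 ≡ 2 (mod 10), not 8.

(⇐) This fails: take k = 2. Then 2³ = 8 ≡ 8 (mod 10), yet 2 ≡ 2 (mod 10), not 8.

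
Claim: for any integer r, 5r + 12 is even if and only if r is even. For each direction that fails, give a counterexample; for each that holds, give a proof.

Forward direction. Suppose 5r + 12 is even. Since 5 is odd, 5r and r have the same parity, so 5r + 12 ≡ r + 12 (mod 2). As 12 is even, 5r + 12 is even exactly when r is even. Thus r is even.

Converse. Suppose r is even; write r = 2j. Then 5r + 12 = 5·(2j) + 12 = 2·5j + 12, which is even.

Both directions hold; the statement is true.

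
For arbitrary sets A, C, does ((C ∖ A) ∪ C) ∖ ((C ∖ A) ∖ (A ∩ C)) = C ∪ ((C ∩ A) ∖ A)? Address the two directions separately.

The sets are not equal: only the forward inclusion holds.

(⟹) Let x ∈ ((C ∖ A) ∪ C) ∖ ((C ∖ A) ∖ (A ∩ C)). Then x ∈ A ∩ C, from which x ∈ C ∪ ((C ∩ A) ∖ A).

(⟸) This inclusion fails. Take A = ∅, C = {1}; then 1 ∈ C ∪ ((C ∩ A) ∖ A) but 1 ∉ ((C ∖ A) ∪ C) ∖ ((C ∖ A) ∖ (A ∩ C)).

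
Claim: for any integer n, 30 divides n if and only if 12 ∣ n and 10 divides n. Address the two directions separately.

Only the converse holds.

(⇒) This fails: take n = 30. Certainly 30 ∣ 30, but 12 ∤ 30.

(⇐) Suppose 12 ∣ n and 10 ∣ n. Any common multiple of 12 and 10 is a multiple of their lcm; here lcm(12, 10) = 12·10/gcd(12, 10) = 120/2 = 60, so 60 ∣ n. Since 30 ∣ 60, it follows that 30 ∣ n.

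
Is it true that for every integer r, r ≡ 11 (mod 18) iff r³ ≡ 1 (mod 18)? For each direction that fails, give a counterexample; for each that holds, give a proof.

Neither direction holds.

[⇒] This fails: take r = 11. Then 11 ≡ 11 (mod 18), but 11³ = 1331 ≡ 17 (mod 18), not 1.

[⇐] This fails: take r = 1. Then 1³ = 1 ≡ 1 (mod 18), yet 1 ≡ 1 (mod 18), not 11.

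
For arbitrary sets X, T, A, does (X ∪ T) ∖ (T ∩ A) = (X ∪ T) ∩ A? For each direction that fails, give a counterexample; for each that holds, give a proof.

Forward inclusion. This inclusion fails. Take X = {1}, T = ∅, A = ∅; then 1 ∈ (X ∪ T) ∖ (T ∩ A) but 1 ∉ (X ∪ T) ∩ A.

Reverse inclusion. This inclusion fails. Take X = ∅, T = {1}, A = {1}; then 1 ∈ (X ∪ T) ∩ A but 1 ∉ (X ∪ T) ∖ (T ∩ A).

Neither inclusion holds.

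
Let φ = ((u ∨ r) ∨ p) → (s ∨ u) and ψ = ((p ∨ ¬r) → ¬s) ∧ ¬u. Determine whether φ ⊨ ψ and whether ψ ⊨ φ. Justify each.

Both directions fail.

[⇒] This fails. Under s = T, p = F, r = F, u = F, the left side is true but the right side is false.

[⇐] This fails. Under s = F, p = T, r = F, u = F, the left side is false but the right side is true.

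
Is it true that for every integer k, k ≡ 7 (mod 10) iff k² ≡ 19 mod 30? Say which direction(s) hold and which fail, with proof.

Both directions fail.

(⟹) This fails: take k = 27. Then 27 ≡ 7 (mod 10), but 27² = 729 ≡ 9 (mod 30), not 19.

(⟸) This fails: take k = 13. Then 13² = 169 ≡ 19 (mod 30), yet 13 ≡ 3 (mod 10), not 7.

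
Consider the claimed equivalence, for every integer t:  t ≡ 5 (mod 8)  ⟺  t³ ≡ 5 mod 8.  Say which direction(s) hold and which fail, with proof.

Both implications hold.

(→) Suppose t ≡ 5 (mod 8). Write t = 8j + 5. Then (8j + 5)³ = 512j³ + 960j² + 600j + 125 = 8(64j³ + 120j² + 75j + 15) + 5, so t³ ≡ 5 (mod 8).

(←) Conversely, suppose t³ ≡ 5 (mod 8). The only residue r in {0, …, 7} with r³ ≡ 5 (mod 8) is r = 5, so t ≡ 5 (mod 8).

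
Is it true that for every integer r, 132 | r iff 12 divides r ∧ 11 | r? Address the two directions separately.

(⟹) If 132 ∣ r, write r = 132q. Since 132 = 11·12, r = 12·(11q), so 12 ∣ r; and since 132 = 12·11, r = 11·(12q), so 11 ∣ r.

(⟸) Suppose 12 ∣ r and 11 ∣ r. Any common multiple of 12 and 11 is a multiple of their lcm; here gcd(12, 11) = 1, so lcm(12, 11) = 12·11 = 132, so 132 ∣ r.

Both directions hold.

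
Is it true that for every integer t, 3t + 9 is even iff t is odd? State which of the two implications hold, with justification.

Equivalent; both directions hold.

(⇒) Suppose 3t + 9 is even. Since 3 is odd, 3t and t have the same parity, so 3t + 9 ≡ t + 9 (mod 2). As 9 is odd, 3t + 9 is even exactly when t is odd. Thus t is odd.

(⇐) Conversely, suppose t is odd; write t = 2j + 1. Then 3t + 9 = 3·(2j + 1) + 9 = 2·3j + 12, which is even.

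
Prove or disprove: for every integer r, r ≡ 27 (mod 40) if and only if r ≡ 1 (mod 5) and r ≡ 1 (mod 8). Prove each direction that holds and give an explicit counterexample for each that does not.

(→) This fails: r = 27 gives 27 ≡ 27 (mod 40) but 27 ≡ 2 (mod 5), so the conjunction on the right does not hold.

(←) This fails: r = 1 satisfies both congruences on the right (1 ≡ 1 mod 5 and 1 ≡ 1 mod 8) yet 1 ≡ 1 (mod 40), not 27.

Neither implication holds.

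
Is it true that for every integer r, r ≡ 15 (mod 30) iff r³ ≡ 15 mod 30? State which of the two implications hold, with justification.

Equivalent; both directions hold.

(⇒) Suppose r ≡ 15 (mod 30). Write r = 30j + 15. Then (30j + 15)³ = 27000j³ + 40500j² + 20250j + 3375 = 30(900j³ + 1350j² + 675j + 112) + 15, so r³ ≡ 15 (mod 30).

(⇐) Conversely, suppose r³ ≡ 15 (mod 30). The only residue r in {0, …, 29} with r³ ≡ 15 (mod 30) is r = 15, so r ≡ 15 (mod 30).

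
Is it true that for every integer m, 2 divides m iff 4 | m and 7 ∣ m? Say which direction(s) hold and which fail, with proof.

Not equivalent: only (⇐) holds.

(→) This fails: take m = 2. Certainly 2 ∣ 2, but 4 ∤ 2.

(←) Suppose 4 ∣ m and 7 ∣ m. Any common multiple of 4 and 7 is a multiple of their lcm; here gcd(4, 7) = 1, so lcm(4, 7) = 4·7 = 28, so 28 ∣ m. Since 2 ∣ 28, it follows that 2 ∣ m.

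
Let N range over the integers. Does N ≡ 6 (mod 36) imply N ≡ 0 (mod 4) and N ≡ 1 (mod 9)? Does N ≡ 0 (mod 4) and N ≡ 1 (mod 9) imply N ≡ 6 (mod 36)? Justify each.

(⇒) This fails: N = 6 gives 6 ≡ 6 (mod 36) but 6 ≡ 2 (mod 4), so the conjunction on the right does not hold.

(⇐) This fails: N = 28 satisfies both congruences on the right (28 ≡ 0 mod 4 and 28 ≡ 1 mod 9) yet 28 ≡ 28 (mod 36), not 6.

Neither direction holds.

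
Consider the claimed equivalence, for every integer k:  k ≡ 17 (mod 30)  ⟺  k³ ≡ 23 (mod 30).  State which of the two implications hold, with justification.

Both implications hold.

(⇒) Suppose k ≡ 17 (mod 30). Write k = 30j + 17. Then (30j + 17)³ = 27000j³ + 45900j² + 26010j + 4913 = 30(900j³ + 1530j² + 867j + 163) + 23, so k³ ≡ 23 (mod 30).

(⇐) Conversely, suppose k³ ≡ 23 (mod 30). The only residue r in {0, …, 29} with r³ ≡ 23 (mod 30) is r = 17, so k ≡ 17 (mod 30).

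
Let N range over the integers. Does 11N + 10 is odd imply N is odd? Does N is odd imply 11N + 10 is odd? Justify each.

Both directions hold.

[⇒] Suppose 11N + 10 is odd. Since 11 is odd, 11N and N have the same parity, so 11N + 10 ≡ N + 10 (mod 2). As 10 is even, 11N + 10 is odd exactly when N is odd. Thus N is odd.

[⇐] Conversely, suppose N is odd; write N = 2j + 1. Then 11N + 10 = 11·(2j + 1) + 10 = 2·11j + 21, which is odd.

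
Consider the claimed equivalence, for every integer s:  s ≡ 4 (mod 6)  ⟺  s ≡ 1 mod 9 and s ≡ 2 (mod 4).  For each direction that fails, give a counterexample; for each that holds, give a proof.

(⇒) This fails: s = 34 gives 34 ≡ 4 (mod 6) but 34 ≡ 7 (mod 9), so the conjunction on the right does not hold.

(⇐) Conversely, if s ≡ 1 (mod 9) and s ≡ 2 (mod 4), then by the Chinese remainder theorem s ≡ 10 (mod 36). Since 10 ≡ 4 (mod 6) and 6 ∣ 36, we get s ≡ 4 (mod 6).

Not equivalent: only (⇐) holds.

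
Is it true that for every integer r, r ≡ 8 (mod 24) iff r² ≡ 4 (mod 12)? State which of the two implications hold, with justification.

Only the forward direction holds.

(⟹) Suppose r ≡ 8 (mod 24). Then r² ≡ 8² = 64 (mod 24), and since 12 ∣ 24, also r² ≡ 4 (mod 12).

(⟸) This fails: take r = 2. Then 2² = 4 ≡ 4 (mod 12), yet 2 ≡ 2 (mod 24), not 8.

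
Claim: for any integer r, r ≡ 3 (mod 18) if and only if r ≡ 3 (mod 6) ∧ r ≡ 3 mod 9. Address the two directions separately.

(⟹) Suppose r ≡ 3 (mod 18); write r = 18j + 3. Since 6 ∣ 18, reducing mod 6 gives r ≡ 3 (mod 6); since 9 ∣ 18, reducing mod 9 gives r ≡ 3 (mod 9).

(⟸) Conversely, if r ≡ 3 (mod 6) and r ≡ 3 (mod 9), then by the Chinese remainder theorem r ≡ 3 (mod 18). This is exactly r ≡ 3 (mod 18).

Both directions hold.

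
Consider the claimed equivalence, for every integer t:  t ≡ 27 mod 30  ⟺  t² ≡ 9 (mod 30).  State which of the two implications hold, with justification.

(⇒) holds; (⇐) fails.

[⇐] This fails: take t = 3. Then 3² = 9 ≡ 9 (mod 30), yet 3 ≡ 3 (mod 30), not 27.

[⇒] Suppose t ≡ 27 mod 30. Write t = 30j + 27. Then (30j + 27)² = 900j² + 1620j + 729 = 30(30j² + 54j + 24) + 9, so t² ≡ 9 (mod 30).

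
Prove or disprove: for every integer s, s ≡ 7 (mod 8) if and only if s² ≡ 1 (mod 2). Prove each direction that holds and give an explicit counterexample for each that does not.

Only the forward implication holds.

Forward direction. Suppose s ≡ 7 (mod 8). Then s² ≡ 7² = 49 (mod 8), and since 2 ∣ 8, also s² ≡ 1 (mod 2).

Converse. This fails: take s = 1. Then 1² = 1 ≡ 1 (mod 2), yet 1 ≡ 1 (mod 8), not 7.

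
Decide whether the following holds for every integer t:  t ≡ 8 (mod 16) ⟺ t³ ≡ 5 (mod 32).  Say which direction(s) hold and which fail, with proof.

Neither implication holds.

(→) This fails: take t = 8. Then 8 ≡ 8 (mod 16), but 8³ = 512 ≡ 0 (mod 32), not 5.

(←) This fails: take t = 29. Then 29³ = 24389 ≡ 5 (mod 32), yet 29 ≡ 13 (mod 16), not 8.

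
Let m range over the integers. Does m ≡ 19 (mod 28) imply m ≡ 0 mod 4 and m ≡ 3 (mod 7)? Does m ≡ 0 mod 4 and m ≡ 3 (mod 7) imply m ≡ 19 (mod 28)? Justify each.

(→) This fails: m = 19 gives 19 ≡ 19 (mod 28) but 19 ≡ 3 (mod 4), so the conjunction on the right does not hold.

(←) This fails: m = 24 satisfies both congruences on the right (24 ≡ 0 mod 4 and 24 ≡ 3 mod 7) yet 24 ≡ 24 (mod 28), not 19.

Neither implication holds.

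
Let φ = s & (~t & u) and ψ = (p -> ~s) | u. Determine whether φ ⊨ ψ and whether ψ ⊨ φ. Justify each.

Not equivalent: only (⇒) holds.

(←) This fails. Under u = F, t = F, s = F, p = F, the left side is false but the right side is true.

(→) Assume the antecedent. If u is true, (p -> ~s) | u reduces to true regardless of the other variables. If u is false, the antecedent cannot hold. Either way (p -> ~s) | u holds.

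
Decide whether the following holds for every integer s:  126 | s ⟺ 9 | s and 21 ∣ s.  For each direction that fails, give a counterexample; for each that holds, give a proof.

(⟸) This fails: take s = 63. Both 9 ∣ 63 and 21 ∣ 63, yet 63 is not a multiple of 126 (since 63 = 0·126 + 63), so 126 ∤ 63.

(⟹) If 126 ∣ s, write s = 126q. Since 126 = 14·9, s = 9·(14q), so 9 ∣ s; and since 126 = 6·21, s = 21·(6q), so 21 ∣ s.

Only the forward direction holds.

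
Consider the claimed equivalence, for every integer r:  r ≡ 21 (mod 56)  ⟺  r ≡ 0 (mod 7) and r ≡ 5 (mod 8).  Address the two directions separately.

(→) Suppose r ≡ 21 (mod 56); write r = 56j + 21. Since 7 ∣ 56, reducing mod 7 gives r ≡ 21 ≡ 0 (mod 7); since 8 ∣ 56, reducing mod 8 gives r ≡ 21 ≡ 5 (mod 8).

(←) Conversely, if r ≡ 0 (mod 7) and r ≡ 5 (mod 8), then by the Chinese remainder theorem r ≡ 21 (mod 56). This is exactly r ≡ 21 (mod 56).

The biconditional holds.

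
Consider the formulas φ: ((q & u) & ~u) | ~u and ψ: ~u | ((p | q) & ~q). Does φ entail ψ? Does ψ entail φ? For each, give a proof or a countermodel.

Only the forward direction holds.

(⇒) Assume the antecedent. If q is true, the antecedent forces (q = T, u = F, p = F) or (q = T, u = F, p = T), and ~u | ((p | q) & ~q) holds there. If q is false, the antecedent forces (q = F, u = F, p = F) or (q = F, u = F, p = T), and ~u | ((p | q) & ~q) holds there. Either way ~u | ((p | q) & ~q) holds.

(⇐) This fails. Under q = F, u = T, p = T, the left side is false but the right side is true.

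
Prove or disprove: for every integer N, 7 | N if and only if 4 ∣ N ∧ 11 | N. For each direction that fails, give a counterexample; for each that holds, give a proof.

(⇒) fails and (⇐) fails.

(→) This fails: take N = 7. Certainly 7 ∣ 7, but 4 ∤ 7.

(←) This fails: take N = 44. Both 4 ∣ 44 and 11 ∣ 44, yet 44 is not a multiple of 7 (since 44 = 6·7 + 2), so 7 ∤ 44.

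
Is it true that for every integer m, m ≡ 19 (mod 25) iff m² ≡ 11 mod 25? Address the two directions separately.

(⇒) holds; (⇐) fails.

[⇐] This fails: take m = 6. Then 6² = 36 ≡ 11 (mod 25), yet 6 ≡ 6 (mod 25), not 19.

[⇒] Suppose m ≡ 19 (mod 25). Write m = 25j + 19. Then (25j + 19)² = 625j² + 950j + 361 = 25(25j² + 38j + 14) + 11, so m² ≡ 11 (mod 25).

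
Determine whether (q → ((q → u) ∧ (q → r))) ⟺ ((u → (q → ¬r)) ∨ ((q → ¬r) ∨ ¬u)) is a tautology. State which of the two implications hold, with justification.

(⇒) fails and (⇐) fails.

[⇒] This fails. Under r = T, u = T, q = T, the left side is true but the right side is false.

[⇐] This fails. Under r = F, u = F, q = T, the left side is false but the right side is true.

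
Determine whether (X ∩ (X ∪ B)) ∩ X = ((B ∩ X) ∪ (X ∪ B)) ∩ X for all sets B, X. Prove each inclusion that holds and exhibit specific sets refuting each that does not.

(⟸) Let x ∈ ((B ∩ X) ∪ (X ∪ B)) ∩ X. Then either x ∈ X and x ∉ B; or x ∈ B ∩ X. In each case x ∈ (X ∩ (X ∪ B)) ∩ X, so ((B ∩ X) ∪ (X ∪ B)) ∩ X ⊆ (X ∩ (X ∪ B)) ∩ X.

(⟹) Let x ∈ (X ∩ (X ∪ B)) ∩ X. Then either x ∈ X and x ∉ B; or x ∈ B ∩ X. In each case x ∈ ((B ∩ X) ∪ (X ∪ B)) ∩ X, so (X ∩ (X ∪ B)) ∩ X ⊆ ((B ∩ X) ∪ (X ∪ B)) ∩ X.

Both inclusions hold; the sets are equal.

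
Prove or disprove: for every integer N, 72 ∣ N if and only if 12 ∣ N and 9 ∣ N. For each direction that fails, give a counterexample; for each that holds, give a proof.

(⇒) If 72 ∣ N, write N = 72q. Since 72 = 6·12, N = 12·(6q), so 12 ∣ N; and since 72 = 8·9, N = 9·(8q), so 9 ∣ N.

(⇐) This fails: take N = 36. Both 12 ∣ 36 and 9 ∣ 36, yet 36 is not a multiple of 72 (since 36 = 0·72 + 36), so 72 ∤ 36.

The forward direction holds; the converse fails.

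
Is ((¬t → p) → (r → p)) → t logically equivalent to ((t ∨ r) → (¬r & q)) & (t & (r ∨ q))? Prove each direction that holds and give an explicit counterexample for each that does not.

(⇒) fails; (⇐) holds.

(⟹) This fails. Under p = F, q = F, t = T, r = F, the left side is true but the right side is false.

(⟸) Assume the antecedent. If p is true, the antecedent forces (p = T, q = T, t = T, r = F), and ((¬t → p) → (r → p)) → t holds there. If p is false, the antecedent forces (p = F, q = T, t = T, r = F), and ((¬t → p) → (r → p)) → t holds there. Either way ((¬t → p) → (r → p)) → t holds.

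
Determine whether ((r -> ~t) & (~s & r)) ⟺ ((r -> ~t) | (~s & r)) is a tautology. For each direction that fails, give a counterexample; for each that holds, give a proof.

(←) This fails. Under t = F, r = F, s = F, the left side is false but the right side is true.

(→) Assume the antecedent. If t is true, the antecedent cannot hold. If t is false, (r -> ~t) | (~s & r) reduces to true regardless of the other variables. Either way (r -> ~t) | (~s & r) holds.

(⇒) holds; (⇐) fails.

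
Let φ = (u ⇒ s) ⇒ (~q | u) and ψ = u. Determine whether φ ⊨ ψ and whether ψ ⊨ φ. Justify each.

(⇐) Assume the antecedent. If q is true, the antecedent forces (q = T, u = T, s = F) or (q = T, u = T, s = T), and (u ⇒ s) ⇒ (~q | u) holds there. If q is false, (u ⇒ s) ⇒ (~q | u) reduces to true regardless of the other variables. Either way (u ⇒ s) ⇒ (~q | u) holds.

(⇒) This fails. Under q = F, u = F, s = F, the left side is true but the right side is false.

The forward direction fails; the converse holds.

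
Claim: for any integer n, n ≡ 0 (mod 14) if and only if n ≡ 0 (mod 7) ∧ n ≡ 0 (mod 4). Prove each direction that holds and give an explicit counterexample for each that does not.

Converse. If n ≡ 0 (mod 7) and n ≡ 0 (mod 4), then by the Chinese remainder theorem n ≡ 0 (mod 28). Since 0 ≡ 0 (mod 14) and 14 ∣ 28, we get n ≡ 0 (mod 14).

Forward direction. This fails: n = 14 gives 14 ≡ 0 (mod 14) but 14 ≡ 2 (mod 4), so the conjunction on the right does not hold.

Only the converse holds.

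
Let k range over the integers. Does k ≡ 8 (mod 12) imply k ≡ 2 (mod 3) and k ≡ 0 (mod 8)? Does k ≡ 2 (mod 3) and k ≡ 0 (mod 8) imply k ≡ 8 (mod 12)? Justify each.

[⇒] This fails: k = 20 gives 20 ≡ 8 (mod 12) but 20 ≡ 4 (mod 8), so the conjunction on the right does not hold.

[⇐] Conversely, if k ≡ 2 (mod 3) and k ≡ 0 (mod 8), then by the Chinese remainder theorem k ≡ 8 (mod 24). Since 8 ≡ 8 (mod 12) and 12 ∣ 24, we get k ≡ 8 (mod 12).

Only the converse holds.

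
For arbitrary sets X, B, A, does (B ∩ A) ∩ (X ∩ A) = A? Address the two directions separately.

Only the forward inclusion holds.

(⊆) Let x ∈ (B ∩ A) ∩ (X ∩ A). Then x ∈ X ∩ B ∩ A, from which x ∈ A.

(⊇) This inclusion fails. Take X = ∅, B = ∅, A = {1}; then 1 ∈ A but 1 ∉ (B ∩ A) ∩ (X ∩ A).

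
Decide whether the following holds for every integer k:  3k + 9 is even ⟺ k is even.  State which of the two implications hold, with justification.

Forward direction. This fails: k = 3 gives 3k + 9 = 18, which is even, but 3 is odd, not even.

Converse. This also fails: k = 4 is even, but 3k + 9 = 21 is odd, not even.

(⇒) fails and (⇐) fails.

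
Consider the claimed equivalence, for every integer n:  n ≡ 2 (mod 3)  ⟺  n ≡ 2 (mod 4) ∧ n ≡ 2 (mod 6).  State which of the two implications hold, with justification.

The forward direction fails; the converse holds.

(⟹) This fails: n = 8 gives 8 ≡ 2 (mod 3) but 8 ≡ 0 (mod 4), so the conjunction on the right does not hold.

(⟸) Conversely, if n ≡ 2 (mod 4) and n ≡ 2 (mod 6), then by the Chinese remainder theorem n ≡ 2 (mod 12). Since 2 ≡ 2 (mod 3) and 3 ∣ 12, we get n ≡ 2 (mod 3).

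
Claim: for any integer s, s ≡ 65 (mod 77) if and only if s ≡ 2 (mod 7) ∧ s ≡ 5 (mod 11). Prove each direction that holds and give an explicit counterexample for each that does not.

(⟹) This fails: s = 65 gives 65 ≡ 65 (mod 77) but 65 ≡ 10 (mod 11), so the conjunction on the right does not hold.

(⟸) This fails: s = 16 satisfies both congruences on the right (16 ≡ 2 mod 7 and 16 ≡ 5 mod 11) yet 16 ≡ 16 (mod 77), not 65.

(⇒) fails and (⇐) fails.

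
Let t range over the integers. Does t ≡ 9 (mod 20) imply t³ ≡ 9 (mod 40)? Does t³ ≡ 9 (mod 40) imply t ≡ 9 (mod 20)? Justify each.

Not equivalent: only (⇐) holds.

(⟹) This fails: take t = 29. Then 29 ≡ 9 (mod 20), but 29³ = 24389 ≡ 29 (mod 40), not 9.

(⟸) Conversely, the residues r modulo 40 with r³ ≡ 9 (mod 40) are exactly {9}, and each is ≡ 9 (mod 20).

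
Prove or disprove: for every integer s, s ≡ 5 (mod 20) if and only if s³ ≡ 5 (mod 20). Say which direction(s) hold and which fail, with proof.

Both directions hold; the statement is true.

Converse. Suppose s³ ≡ 5 (mod 20). The only residue r in {0, …, 19} with r³ ≡ 5 (mod 20) is r = 5, so s ≡ 5 (mod 20).

Forward direction. Suppose s ≡ 5 (mod 20). Write s = 20j + 5. Then (20j + 5)³ = 8000j³ + 6000j² + 1500j + 125 = 20(400j³ + 300j² + 75j + 6) + 5, so s³ ≡ 5 (mod 20).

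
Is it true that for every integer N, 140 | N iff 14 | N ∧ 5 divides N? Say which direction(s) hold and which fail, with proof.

Only the forward implication holds.

(→) If 140 ∣ N, write N = 140q. Since 140 = 10·14, N = 14·(10q), so 14 ∣ N; and since 140 = 28·5, N = 5·(28q), so 5 ∣ N.

(←) This fails: take N = 70. Both 14 ∣ 70 and 5 ∣ 70, yet 70 is not a multiple of 140 (since 70 = 0·140 + 70), so 140 ∤ 70.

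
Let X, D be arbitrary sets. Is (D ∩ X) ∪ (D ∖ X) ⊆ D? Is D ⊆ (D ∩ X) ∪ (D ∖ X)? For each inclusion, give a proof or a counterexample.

(⟹) Let x ∈ (D ∩ X) ∪ (D ∖ X). Then either x ∈ D and x ∉ X; or x ∈ X ∩ D. In each case x ∈ D, so (D ∩ X) ∪ (D ∖ X) ⊆ D.

(⟸) Let x ∈ D. Then either x ∈ D and x ∉ X; or x ∈ X ∩ D. In each case x ∈ (D ∩ X) ∪ (D ∖ X), so D ⊆ (D ∩ X) ∪ (D ∖ X).

Both inclusions hold.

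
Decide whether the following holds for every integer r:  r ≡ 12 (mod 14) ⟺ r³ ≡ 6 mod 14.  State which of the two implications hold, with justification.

Only the forward direction holds.

Forward direction. Suppose r ≡ 12 (mod 14). Write r = 14j + 12. Then (14j + 12)³ = 2744j³ + 7056j² + 6048j + 1728 = 14(196j³ + 504j² + 432j + 123) + 6, so r³ ≡ 6 (mod 14).

Converse. This fails: take r = 6. Then 6³ = 216 ≡ 6 (mod 14), yet 6 ≡ 6 (mod 14), not 12.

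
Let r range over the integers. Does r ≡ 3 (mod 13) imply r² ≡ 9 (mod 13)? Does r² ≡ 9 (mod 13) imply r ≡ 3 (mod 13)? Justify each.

(⇒) holds; (⇐) fails.

(←) This fails: take r = 10. Then 10² = 100 ≡ 9 (mod 13), yet 10 ≡ 10 (mod 13), not 3.

(→) Suppose r ≡ 3 (mod 13). Write r = 13j + 3. Then (13j + 3)² = 169j² + 78j + 9 = 13(13j² + 6j) + 9, so r² ≡ 9 (mod 13).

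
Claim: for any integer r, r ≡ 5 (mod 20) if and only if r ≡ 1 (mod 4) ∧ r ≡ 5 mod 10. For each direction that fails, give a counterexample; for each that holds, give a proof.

[⇒] Suppose r ≡ 5 (mod 20); write r = 20j + 5. Since 4 ∣ 20, reducing mod 4 gives r ≡ 5 ≡ 1 (mod 4); since 10 ∣ 20, reducing mod 10 gives r ≡ 5 (mod 10).

[⇐] Conversely, if r ≡ 1 (mod 4) and r ≡ 5 (mod 10), then by the Chinese remainder theorem r ≡ 5 (mod 20). This is exactly r ≡ 5 (mod 20).

Both implications hold.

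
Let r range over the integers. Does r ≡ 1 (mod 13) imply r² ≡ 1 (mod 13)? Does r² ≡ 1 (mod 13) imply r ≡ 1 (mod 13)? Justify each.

Not equivalent: only (⇒) holds.

[⇒] Suppose r ≡ 1 (mod 13). Write r = 13j + 1. Then (13j + 1)² = 169j² + 26j + 1 = 13(13j² + 2j) + 1, so r² ≡ 1 (mod 13).

[⇐] This fails: take r = 12. Then 12² = 144 ≡ 1 (mod 13), yet 12 ≡ 12 (mod 13), not 1.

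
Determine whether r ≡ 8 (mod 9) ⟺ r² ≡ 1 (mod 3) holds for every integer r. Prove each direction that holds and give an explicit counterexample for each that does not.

The forward direction holds; the converse fails.

[⇒] Suppose r ≡ 8 (mod 9). Then r² ≡ 8² = 64 (mod 9), and since 3 ∣ 9, also r² ≡ 1 (mod 3).

[⇐] This fails: take r = 1. Then 1² = 1 ≡ 1 (mod 3), yet 1 ≡ 1 (mod 9), not 8.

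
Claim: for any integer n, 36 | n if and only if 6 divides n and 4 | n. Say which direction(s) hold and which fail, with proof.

Not equivalent: only (⇒) holds.

(⟹) If 36 ∣ n, write n = 36q. Since 36 = 6·6, n = 6·(6q), so 6 ∣ n; and since 36 = 9·4, n = 4·(9q), so 4 ∣ n.

(⟸) This fails: take n = 12. Both 6 ∣ 12 and 4 ∣ 12, yet 12 is not a multiple of 36 (since 12 = 0·36 + 12), so 36 ∤ 12.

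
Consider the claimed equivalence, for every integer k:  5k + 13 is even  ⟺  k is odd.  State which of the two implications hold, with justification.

Equivalent; both directions hold.

[⇐] Suppose k is odd; write k = 2j + 1. Then 5k + 13 = 5·(2j + 1) + 13 = 2·5j + 18, which is even.

[⇒] Suppose 5k + 13 is even. Since 5 is odd, 5k and k have the same parity, so 5k + 13 ≡ k + 13 (mod 2). As 13 is odd, 5k + 13 is even exactly when k is odd. Thus k is odd.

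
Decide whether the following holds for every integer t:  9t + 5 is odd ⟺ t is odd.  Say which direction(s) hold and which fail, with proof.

Both directions fail.

(→) This fails: t = 4 gives 9t + 5 = 41, which is odd, but 4 is even, not odd.

(←) This also fails: t = 1 is odd, but 9t + 5 = 14 is even, not odd.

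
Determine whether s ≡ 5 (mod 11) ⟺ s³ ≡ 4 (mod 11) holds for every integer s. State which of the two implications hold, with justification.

Both directions hold.

[⇒] Suppose s ≡ 5 (mod 11). Write s = 11j + 5. Then (11j + 5)³ = 1331j³ + 1815j² + 825j + 125 = 11(121j³ + 165j² + 75j + 11) + 4, so s³ ≡ 4 (mod 11).

[⇐] For the converse, argue contrapositively. If s ≢ 5 (mod 11), then s is congruent to one of 0, 1, 2, 3, 4, 6, 7, 8, 9, 10 modulo 11, and these give s³ ≡ 0, 1, 8, 5, 9, 7, 2, 6, 3, 10 respectively — never 4.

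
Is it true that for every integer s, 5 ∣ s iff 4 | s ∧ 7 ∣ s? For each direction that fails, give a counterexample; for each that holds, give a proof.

(→) This fails: take s = 5. Certainly 5 ∣ 5, but 4 ∤ 5.

(←) This fails: take s = 28. Both 4 ∣ 28 and 7 ∣ 28, yet 28 is not a multiple of 5 (since 28 = 5·5 + 3), so 5 ∤ 28.

Both directions fail.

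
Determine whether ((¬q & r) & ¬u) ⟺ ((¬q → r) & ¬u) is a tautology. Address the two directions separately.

Only the forward direction holds.

(→) Assume the antecedent. If r is true, the antecedent forces (r = T, q = F, u = F), and (¬q → r) & ¬u holds there. If r is false, the antecedent cannot hold. Either way (¬q → r) & ¬u holds.

(←) This fails. Under r = F, q = T, u = F, the left side is false but the right side is true.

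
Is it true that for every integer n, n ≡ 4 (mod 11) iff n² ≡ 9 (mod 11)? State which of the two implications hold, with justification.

(→) This fails: take n = 4. Then 4 ≡ 4 (mod 11), but 4² = 16 ≡ 5 (mod 11), not 9.

(←) This fails: take n = 3. Then 3² = 9 ≡ 9 (mod 11), yet 3 ≡ 3 (mod 11), not 4.

(⇒) fails and (⇐) fails.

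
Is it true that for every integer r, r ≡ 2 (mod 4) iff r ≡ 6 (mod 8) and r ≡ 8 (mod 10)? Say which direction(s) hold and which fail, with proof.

Converse. If r ≡ 6 (mod 8) and r ≡ 8 (mod 10), then by the Chinese remainder theorem r ≡ 38 (mod 40). Since 38 ≡ 2 (mod 4) and 4 ∣ 40, we get r ≡ 2 (mod 4).

Forward direction. This fails: r = 2 gives 2 ≡ 2 (mod 4) but 2 ≡ 2 (mod 8), so the conjunction on the right does not hold.

Only the reverse direction holds.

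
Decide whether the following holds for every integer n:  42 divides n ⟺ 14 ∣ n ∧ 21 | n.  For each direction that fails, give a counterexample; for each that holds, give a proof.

Both implications hold.

[⇒] If 42 ∣ n, write n = 42q. Since 42 = 3·14, n = 14·(3q), so 14 ∣ n; and since 42 = 2·21, n = 21·(2q), so 21 ∣ n.

[⇐] Suppose 14 ∣ n and 21 ∣ n. Any common multiple of 14 and 21 is a multiple of their lcm; here lcm(14, 21) = 14·21/gcd(14, 21) = 294/7 = 42, so 42 ∣ n.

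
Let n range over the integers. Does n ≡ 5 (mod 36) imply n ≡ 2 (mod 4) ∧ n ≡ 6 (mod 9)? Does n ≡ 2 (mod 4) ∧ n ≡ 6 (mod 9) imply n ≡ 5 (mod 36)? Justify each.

[⇒] This fails: n = 5 gives 5 ≡ 5 (mod 36) but 5 ≡ 1 (mod 4), so the conjunction on the right does not hold.

[⇐] This fails: n = 6 satisfies both congruences on the right (6 ≡ 2 mod 4 and 6 ≡ 6 mod 9) yet 6 ≡ 6 (mod 36), not 5.

Both directions fail.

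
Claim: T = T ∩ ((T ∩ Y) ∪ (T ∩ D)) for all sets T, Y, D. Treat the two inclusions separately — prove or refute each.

(⊆) fails; (⊇) holds.

(⊆) This inclusion fails. Take T = {1}, Y = ∅, D = ∅; then 1 ∈ T but 1 ∉ T ∩ ((T ∩ Y) ∪ (T ∩ D)).

(⊇) Let x ∈ T ∩ ((T ∩ Y) ∪ (T ∩ D)). Then either x ∈ T ∩ Y and x ∉ D; or x ∈ T ∩ D and x ∉ Y; or x ∈ T ∩ Y ∩ D. In each case x ∈ T, so T ∩ ((T ∩ Y) ∪ (T ∩ D)) ⊆ T.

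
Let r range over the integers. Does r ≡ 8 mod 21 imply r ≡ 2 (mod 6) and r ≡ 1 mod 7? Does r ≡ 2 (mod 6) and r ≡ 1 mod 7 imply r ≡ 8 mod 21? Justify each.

Only the reverse direction holds.

(⇒) This fails: r = 29 gives 29 ≡ 8 (mod 21) but 29 ≡ 5 (mod 6), so the conjunction on the right does not hold.

(⇐) Conversely, if r ≡ 2 (mod 6) and r ≡ 1 (mod 7), then by the Chinese remainder theorem r ≡ 8 (mod 42). Since 8 ≡ 8 (mod 21) and 21 ∣ 42, we get r ≡ 8 (mod 21).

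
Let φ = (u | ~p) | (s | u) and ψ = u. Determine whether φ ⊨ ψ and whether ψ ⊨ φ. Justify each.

(⟸) Assume the antecedent. If u is true, (u | ~p) | (s | u) reduces to true regardless of the other variables. If u is false, the antecedent cannot hold. Either way (u | ~p) | (s | u) holds.

(⟹) This fails. Under u = F, s = F, p = F, the left side is true but the right side is false.

The forward direction fails; the converse holds.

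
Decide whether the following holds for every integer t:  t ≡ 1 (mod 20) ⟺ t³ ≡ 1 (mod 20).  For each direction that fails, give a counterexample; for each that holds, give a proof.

[⇒] Suppose t ≡ 1 (mod 20). Write t = 20j + 1. Then (20j + 1)³ = 8000j³ + 1200j² + 60j + 1 = 20(400j³ + 60j² + 3j) + 1, so t³ ≡ 1 (mod 20).

[⇐] Conversely, suppose t³ ≡ 1 (mod 20). The only residue r in {0, …, 19} with r³ ≡ 1 (mod 20) is r = 1, so t ≡ 1 (mod 20).

Both directions hold.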